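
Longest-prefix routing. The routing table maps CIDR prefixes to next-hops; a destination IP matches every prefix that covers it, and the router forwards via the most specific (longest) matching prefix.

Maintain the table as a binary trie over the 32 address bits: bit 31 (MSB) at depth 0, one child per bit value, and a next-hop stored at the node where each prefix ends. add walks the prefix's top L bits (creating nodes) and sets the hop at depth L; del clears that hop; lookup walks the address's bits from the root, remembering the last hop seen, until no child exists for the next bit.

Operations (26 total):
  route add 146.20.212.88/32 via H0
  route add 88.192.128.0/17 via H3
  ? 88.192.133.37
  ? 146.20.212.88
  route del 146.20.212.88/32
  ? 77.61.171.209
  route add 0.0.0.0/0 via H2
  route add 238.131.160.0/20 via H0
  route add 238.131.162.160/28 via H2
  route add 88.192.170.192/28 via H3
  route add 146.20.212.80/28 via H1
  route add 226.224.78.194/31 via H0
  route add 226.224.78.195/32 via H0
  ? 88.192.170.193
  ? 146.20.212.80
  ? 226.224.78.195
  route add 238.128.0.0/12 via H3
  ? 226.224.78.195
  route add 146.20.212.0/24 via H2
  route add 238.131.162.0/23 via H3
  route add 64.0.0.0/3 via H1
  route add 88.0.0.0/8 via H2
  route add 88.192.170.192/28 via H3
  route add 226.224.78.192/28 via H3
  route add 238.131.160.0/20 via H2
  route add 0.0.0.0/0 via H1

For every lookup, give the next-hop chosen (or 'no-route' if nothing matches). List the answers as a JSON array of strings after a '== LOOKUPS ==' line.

Trace:
  add 146.20.212.88/32 -> H0 at depth 32
  add 88.192.128.0/17 -> H3 at depth 17
  Q 88.192.133.37: descend 01011000110000001 ; hops seen [H3] ; pick H3
  Q 146.20.212.88: descend 10010010000101001101010001011000 ; hops seen [H0] ; pick H0
  - 146.20.212.88/32 clear@32
  Q 77.61.171.209: descend 010 ; hops seen [∅] ; pick no-route
  add 0.0.0.0/0 -> H2 at depth 0
  add 238.131.160.0/20 -> H0 at depth 20
  add 238.131.162.160/28 -> H2 at depth 28
  add 88.192.170.192/28 -> H3 at depth 28
  add 146.20.212.80/28 -> H1 at depth 28
  add 226.224.78.194/31 -> H0 at depth 31
  add 226.224.78.195/32 -> H0 at depth 32
  Q 88.192.170.193: descend 0101100011000000101010101100 ; hops seen [H2,H3,H3] ; pick H3
  Q 146.20.212.80: descend 1001001000010100110101000101 ; hops seen [H2,H1] ; pick H1
  Q 226.224.78.195: descend 11100010111000000100111011000011 ; hops seen [H2,H0,H0] ; pick H0
  add 238.128.0.0/12 -> H3 at depth 12
  Q 226.224.78.195: descend 11100010111000000100111011000011 ; hops seen [H2,H0,H0] ; pick H0
  add 146.20.212.0/24 -> H2 at depth 24
  add 238.131.162.0/23 -> H3 at depth 23
  add 64.0.0.0/3 -> H1 at depth 3
  add 88.0.0.0/8 -> H2 at depth 8
  add 88.192.170.192/28 -> H3 at depth 28
  add 226.224.78.192/28 -> H3 at depth 28
  add 238.131.160.0/20 -> H2 at depth 20
  add 0.0.0.0/0 -> H1 at depth 0

== LOOKUPS ==
["H3","H0","no-route","H3","H1","H0","H0"]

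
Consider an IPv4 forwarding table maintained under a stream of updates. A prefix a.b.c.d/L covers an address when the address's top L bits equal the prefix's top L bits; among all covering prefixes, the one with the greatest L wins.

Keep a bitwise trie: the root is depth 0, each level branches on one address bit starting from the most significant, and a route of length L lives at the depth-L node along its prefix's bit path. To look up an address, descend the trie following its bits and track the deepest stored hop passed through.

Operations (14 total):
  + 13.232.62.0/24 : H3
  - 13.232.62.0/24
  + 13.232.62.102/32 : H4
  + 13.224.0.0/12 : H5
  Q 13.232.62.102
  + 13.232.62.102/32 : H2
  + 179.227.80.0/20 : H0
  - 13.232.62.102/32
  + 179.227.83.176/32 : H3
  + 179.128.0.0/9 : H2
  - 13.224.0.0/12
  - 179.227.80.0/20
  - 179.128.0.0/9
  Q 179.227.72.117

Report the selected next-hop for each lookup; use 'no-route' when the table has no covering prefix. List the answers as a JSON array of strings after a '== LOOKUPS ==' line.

Trace:
  + 13.232.62.0/24 (H3) depth=24
  - 13.232.62.0/24 clear@24
  + 13.232.62.102/32 (H4) depth=32
  + 13.224.0.0/12 (H5) depth=12
  Q 13.232.62.102: descend 00001101111010000011111001100110 ; hops seen [H5,H4] ; pick H4
  + 13.232.62.102/32 (H2) depth=32
  + 179.227.80.0/20 (H0) depth=20
  - 13.232.62.102/32 clear@32
  + 179.227.83.176/32 (H3) depth=32
  + 179.128.0.0/9 (H2) depth=9
  - 13.224.0.0/12 clear@12
  - 179.227.80.0/20 clear@20
  - 179.128.0.0/9 clear@9
  Q 179.227.72.117: descend 1011001111100011010 ; hops seen [∅] ; pick no-route

== LOOKUPS ==
["H4","no-route"]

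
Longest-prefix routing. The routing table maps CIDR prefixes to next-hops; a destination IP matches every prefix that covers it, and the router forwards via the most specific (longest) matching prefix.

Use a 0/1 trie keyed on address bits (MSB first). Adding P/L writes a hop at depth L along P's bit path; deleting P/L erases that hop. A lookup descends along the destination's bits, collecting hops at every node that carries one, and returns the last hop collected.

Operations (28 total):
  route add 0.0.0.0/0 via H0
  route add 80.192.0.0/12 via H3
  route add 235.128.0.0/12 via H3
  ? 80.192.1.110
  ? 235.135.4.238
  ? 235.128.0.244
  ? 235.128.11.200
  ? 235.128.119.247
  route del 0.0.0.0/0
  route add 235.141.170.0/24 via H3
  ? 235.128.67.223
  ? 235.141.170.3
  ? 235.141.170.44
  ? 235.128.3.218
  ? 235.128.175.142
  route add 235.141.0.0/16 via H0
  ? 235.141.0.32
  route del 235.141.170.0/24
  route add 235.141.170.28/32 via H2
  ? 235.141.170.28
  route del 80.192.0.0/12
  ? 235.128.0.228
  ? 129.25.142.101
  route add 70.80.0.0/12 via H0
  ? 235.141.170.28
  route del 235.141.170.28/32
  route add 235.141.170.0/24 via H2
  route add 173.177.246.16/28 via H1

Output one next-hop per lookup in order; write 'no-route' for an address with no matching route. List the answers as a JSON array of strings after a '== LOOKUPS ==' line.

Apply in order:
  + 0.0.0.0/0 (H0) depth=0
  + 80.192.0.0/12 (H3) depth=12
  + 235.128.0.0/12 (H3) depth=12
  ? 80.192.1.110  path d0:H0→d1:-→d2:-→d3:-→d4:-→d5:-→d6:-→d7:-→d8:-→d9:-→d10:-→d11:-→d12:H3  best=H3
  ? 235.135.4.238  path d0:H0→d1:-→d2:-→d3:-→d4:-→d5:-→d6:-→d7:-→d8:-→d9:-→d10:-→d11:-→d12:H3  best=H3
  ? 235.128.0.244  path d0:H0→d1:-→d2:-→d3:-→d4:-→d5:-→d6:-→d7:-→d8:-→d9:-→d10:-→d11:-→d12:H3  best=H3
  ? 235.128.11.200  path d0:H0→d1:-→d2:-→d3:-→d4:-→d5:-→d6:-→d7:-→d8:-→d9:-→d10:-→d11:-→d12:H3  best=H3
  ? 235.128.119.247  path d0:H0→d1:-→d2:-→d3:-→d4:-→d5:-→d6:-→d7:-→d8:-→d9:-→d10:-→d11:-→d12:H3  best=H3
  del 0.0.0.0/0 (clear depth 0)
  + 235.141.170.0/24 (H3) depth=24
  ? 235.128.67.223  path d0:-→d1:-→d2:-→d3:-→d4:-→d5:-→d6:-→d7:-→d8:-→d9:-→d10:-→d11:-→d12:H3  best=H3
  ? 235.141.170.3  path d0:-→d1:-→d2:-→d3:-→d4:-→d5:-→d6:-→d7:-→d8:-→d9:-→d10:-→d11:-→d12:H3→d13:-→d14:-→d15:-→d16:-→d17:-→d18:-→d19:-→d20:-→d21:-→d22:-→d23:-→d24:H3  best=H3
  ? 235.141.170.44  path d0:-→d1:-→d2:-→d3:-→d4:-→d5:-→d6:-→d7:-→d8:-→d9:-→d10:-→d11:-→d12:H3→d13:-→d14:-→d15:-→d16:-→d17:-→d18:-→d19:-→d20:-→d21:-→d22:-→d23:-→d24:H3  best=H3
  ? 235.128.3.218  path d0:-→d1:-→d2:-→d3:-→d4:-→d5:-→d6:-→d7:-→d8:-→d9:-→d10:-→d11:-→d12:H3  best=H3
  ? 235.128.175.142  path d0:-→d1:-→d2:-→d3:-→d4:-→d5:-→d6:-→d7:-→d8:-→d9:-→d10:-→d11:-→d12:H3  best=H3
  + 235.141.0.0/16 (H0) depth=16
  ? 235.141.0.32  path d0:-→d1:-→d2:-→d3:-→d4:-→d5:-→d6:-→d7:-→d8:-→d9:-→d10:-→d11:-→d12:H3→d13:-→d14:-→d15:-→d16:H0  best=H0
  del 235.141.170.0/24 (clear depth 24)
  + 235.141.170.28/32 (H2) depth=32
  ? 235.141.170.28  path d0:-→d1:-→d2:-→d3:-→d4:-→d5:-→d6:-→d7:-→d8:-→d9:-→d10:-→d11:-→d12:H3→d13:-→d14:-→d15:-→d16:H0→d17:-→d18:-→d19:-→d20:-→d21:-→d22:-→d23:-→d24:-→d25:-→d26:-→d27:-→d28:-→d29:-→d30:-→d31:-→d32:H2  best=H2
  del 80.192.0.0/12 (clear depth 12)
  ? 235.128.0.228  path d0:-→d1:-→d2:-→d3:-→d4:-→d5:-→d6:-→d7:-→d8:-→d9:-→d10:-→d11:-→d12:H3  best=H3
  ? 129.25.142.101  path d0:-→d1:-  best=no-route
  + 70.80.0.0/12 (H0) depth=12
  ? 235.141.170.28  path d0:-→d1:-→d2:-→d3:-→d4:-→d5:-→d6:-→d7:-→d8:-→d9:-→d10:-→d11:-→d12:H3→d13:-→d14:-→d15:-→d16:H0→d17:-→d18:-→d19:-→d20:-→d21:-→d22:-→d23:-→d24:-→d25:-→d26:-→d27:-→d28:-→d29:-→d30:-→d31:-→d32:H2  best=H2
  del 235.141.170.28/32 (clear depth 32)
  + 235.141.170.0/24 (H2) depth=24
  + 173.177.246.16/28 (H1) depth=28

== LOOKUPS ==
["H3","H3","H3","H3","H3","H3","H3","H3","H3","H3","H0","H2","H3","no-route","H2"]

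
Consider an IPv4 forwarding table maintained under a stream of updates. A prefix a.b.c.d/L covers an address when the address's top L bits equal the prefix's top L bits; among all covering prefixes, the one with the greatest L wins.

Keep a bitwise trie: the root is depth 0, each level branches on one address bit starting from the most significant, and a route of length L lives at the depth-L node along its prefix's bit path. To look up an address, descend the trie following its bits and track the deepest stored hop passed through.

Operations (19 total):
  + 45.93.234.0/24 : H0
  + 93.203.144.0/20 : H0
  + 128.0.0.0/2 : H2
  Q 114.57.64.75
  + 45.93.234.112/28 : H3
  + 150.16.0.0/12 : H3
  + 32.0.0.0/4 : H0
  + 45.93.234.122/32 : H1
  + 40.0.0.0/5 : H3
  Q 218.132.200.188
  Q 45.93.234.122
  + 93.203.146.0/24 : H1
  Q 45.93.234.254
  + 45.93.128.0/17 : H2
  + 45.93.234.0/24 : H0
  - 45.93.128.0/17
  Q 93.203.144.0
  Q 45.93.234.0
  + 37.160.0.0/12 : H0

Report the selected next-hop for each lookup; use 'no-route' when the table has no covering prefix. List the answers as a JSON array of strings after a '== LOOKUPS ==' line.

Trace:
  add 45.93.234.0/24 -> H0 at depth 24
  add 93.203.144.0/20 -> H0 at depth 20
  add 128.0.0.0/2 -> H2 at depth 2
  ? 114.57.64.75  path d0:-→d1:-→d2:-  best=no-route
  add 45.93.234.112/28 -> H3 at depth 28
  add 150.16.0.0/12 -> H3 at depth 12
  add 32.0.0.0/4 -> H0 at depth 4
  add 45.93.234.122/32 -> H1 at depth 32
  add 40.0.0.0/5 -> H3 at depth 5
  ? 218.132.200.188  path d0:-→d1:-  best=no-route
  ? 45.93.234.122  path d0:-→d1:-→d2:-→d3:-→d4:H0→d5:H3→d6:-→d7:-→d8:-→d9:-→d10:-→d11:-→d12:-→d13:-→d14:-→d15:-→d16:-→d17:-→d18:-→d19:-→d20:-→d21:-→d22:-→d23:-→d24:H0→d25:-→d26:-→d27:-→d28:H3→d29:-→d30:-→d31:-→d32:H1  best=H1
  add 93.203.146.0/24 -> H1 at depth 24
  ? 45.93.234.254  path d0:-→d1:-→d2:-→d3:-→d4:H0→d5:H3→d6:-→d7:-→d8:-→d9:-→d10:-→d11:-→d12:-→d13:-→d14:-→d15:-→d16:-→d17:-→d18:-→d19:-→d20:-→d21:-→d22:-→d23:-→d24:H0  best=H0
  add 45.93.128.0/17 -> H2 at depth 17
  add 45.93.234.0/24 -> H0 at depth 24
  - 45.93.128.0/17 clear@17
  ? 93.203.144.0  path d0:-→d1:-→d2:-→d3:-→d4:-→d5:-→d6:-→d7:-→d8:-→d9:-→d10:-→d11:-→d12:-→d13:-→d14:-→d15:-→d16:-→d17:-→d18:-→d19:-→d20:H0→d21:-→d22:-  best=H0
  ? 45.93.234.0  path d0:-→d1:-→d2:-→d3:-→d4:H0→d5:H3→d6:-→d7:-→d8:-→d9:-→d10:-→d11:-→d12:-→d13:-→d14:-→d15:-→d16:-→d17:-→d18:-→d19:-→d20:-→d21:-→d22:-→d23:-→d24:H0→d25:-  best=H0
  add 37.160.0.0/12 -> H0 at depth 12

== LOOKUPS ==
["no-route","no-route","H1","H0","H0","H0"]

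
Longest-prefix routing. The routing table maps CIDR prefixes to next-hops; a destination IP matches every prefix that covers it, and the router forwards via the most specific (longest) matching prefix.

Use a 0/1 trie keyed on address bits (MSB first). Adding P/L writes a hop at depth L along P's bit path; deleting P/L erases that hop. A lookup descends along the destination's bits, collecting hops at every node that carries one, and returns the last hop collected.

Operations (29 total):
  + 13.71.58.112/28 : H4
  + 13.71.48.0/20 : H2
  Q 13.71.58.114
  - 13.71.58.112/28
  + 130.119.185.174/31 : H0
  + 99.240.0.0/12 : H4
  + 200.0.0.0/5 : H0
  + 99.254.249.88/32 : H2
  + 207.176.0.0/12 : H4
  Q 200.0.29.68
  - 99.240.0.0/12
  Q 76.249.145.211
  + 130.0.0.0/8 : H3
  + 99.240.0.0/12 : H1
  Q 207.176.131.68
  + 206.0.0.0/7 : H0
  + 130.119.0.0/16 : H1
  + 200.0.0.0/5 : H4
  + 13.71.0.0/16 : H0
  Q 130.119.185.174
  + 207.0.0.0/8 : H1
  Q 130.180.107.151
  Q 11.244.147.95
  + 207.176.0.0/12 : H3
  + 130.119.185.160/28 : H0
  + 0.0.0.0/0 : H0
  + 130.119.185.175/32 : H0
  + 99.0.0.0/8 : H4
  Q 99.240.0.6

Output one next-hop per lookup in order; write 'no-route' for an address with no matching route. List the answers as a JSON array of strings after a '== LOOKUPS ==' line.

Trace:
  + 13.71.58.112/28 (H4) depth=28
  + 13.71.48.0/20 (H2) depth=20
  Q 13.71.58.114: descend 0000110101000111001110100111 ; hops seen [H2,H4] ; pick H4
  del 13.71.58.112/28 (clear depth 28)
  + 130.119.185.174/31 (H0) depth=31
  + 99.240.0.0/12 (H4) depth=12
  + 200.0.0.0/5 (H0) depth=5
  + 99.254.249.88/32 (H2) depth=32
  + 207.176.0.0/12 (H4) depth=12
  Q 200.0.29.68: descend 11001 ; hops seen [H0] ; pick H0
  del 99.240.0.0/12 (clear depth 12)
  Q 76.249.145.211: descend 01 ; hops seen [∅] ; pick no-route
  + 130.0.0.0/8 (H3) depth=8
  + 99.240.0.0/12 (H1) depth=12
  Q 207.176.131.68: descend 110011111011 ; hops seen [H0,H4] ; pick H4
  + 206.0.0.0/7 (H0) depth=7
  + 130.119.0.0/16 (H1) depth=16
  + 200.0.0.0/5 (H4) depth=5
  + 13.71.0.0/16 (H0) depth=16
  Q 130.119.185.174: descend 1000001001110111101110011010111 ; hops seen [H3,H1,H0] ; pick H0
  + 207.0.0.0/8 (H1) depth=8
  Q 130.180.107.151: descend 10000010 ; hops seen [H3] ; pick H3
  Q 11.244.147.95: descend 00001 ; hops seen [∅] ; pick no-route
  + 207.176.0.0/12 (H3) depth=12
  + 130.119.185.160/28 (H0) depth=28
  + 0.0.0.0/0 (H0) depth=0
  + 130.119.185.175/32 (H0) depth=32
  + 99.0.0.0/8 (H4) depth=8
  Q 99.240.0.6: descend 011000111111 ; hops seen [H0,H4,H1] ; pick H1

== LOOKUPS ==
["H4","H0","no-route","H4","H0","H3","no-route","H1"]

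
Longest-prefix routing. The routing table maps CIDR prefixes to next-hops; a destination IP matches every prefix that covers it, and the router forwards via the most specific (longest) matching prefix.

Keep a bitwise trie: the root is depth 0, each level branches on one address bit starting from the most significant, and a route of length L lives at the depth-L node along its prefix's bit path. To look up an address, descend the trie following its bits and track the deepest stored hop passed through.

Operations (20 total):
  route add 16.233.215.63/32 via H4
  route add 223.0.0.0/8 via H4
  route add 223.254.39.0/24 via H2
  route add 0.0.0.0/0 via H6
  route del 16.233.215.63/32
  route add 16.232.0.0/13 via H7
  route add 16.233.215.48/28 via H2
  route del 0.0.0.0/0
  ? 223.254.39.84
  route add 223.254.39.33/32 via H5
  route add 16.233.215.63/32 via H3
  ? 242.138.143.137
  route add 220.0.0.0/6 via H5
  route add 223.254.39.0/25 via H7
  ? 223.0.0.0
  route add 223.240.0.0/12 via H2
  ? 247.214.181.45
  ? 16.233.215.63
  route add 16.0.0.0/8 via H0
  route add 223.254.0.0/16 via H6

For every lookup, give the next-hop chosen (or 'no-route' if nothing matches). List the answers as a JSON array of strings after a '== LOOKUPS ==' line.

Apply in order:
  + 16.233.215.63/32 (H4) depth=32
  + 223.0.0.0/8 (H4) depth=8
  + 223.254.39.0/24 (H2) depth=24
  + 0.0.0.0/0 (H6) depth=0
  del 16.233.215.63/32 (clear depth 32)
  + 16.232.0.0/13 (H7) depth=13
  + 16.233.215.48/28 (H2) depth=28
  del 0.0.0.0/0 (clear depth 0)
  ? 223.254.39.84  path d0:-→d1:-→d2:-→d3:-→d4:-→d5:-→d6:-→d7:-→d8:H4→d9:-→d10:-→d11:-→d12:-→d13:-→d14:-→d15:-→d16:-→d17:-→d18:-→d19:-→d20:-→d21:-→d22:-→d23:-→d24:H2  best=H2
  + 223.254.39.33/32 (H5) depth=32
  + 16.233.215.63/32 (H3) depth=32
  ? 242.138.143.137  path d0:-→d1:-→d2:-  best=no-route
  + 220.0.0.0/6 (H5) depth=6
  + 223.254.39.0/25 (H7) depth=25
  ? 223.0.0.0  path d0:-→d1:-→d2:-→d3:-→d4:-→d5:-→d6:H5→d7:-→d8:H4  best=H4
  + 223.240.0.0/12 (H2) depth=12
  ? 247.214.181.45  path d0:-→d1:-→d2:-  best=no-route
  ? 16.233.215.63  path d0:-→d1:-→d2:-→d3:-→d4:-→d5:-→d6:-→d7:-→d8:-→d9:-→d10:-→d11:-→d12:-→d13:H7→d14:-→d15:-→d16:-→d17:-→d18:-→d19:-→d20:-→d21:-→d22:-→d23:-→d24:-→d25:-→d26:-→d27:-→d28:H2→d29:-→d30:-→d31:-→d32:H3  best=H3
  + 16.0.0.0/8 (H0) depth=8
  + 223.254.0.0/16 (H6) depth=16

== LOOKUPS ==
["H2","no-route","H4","no-route","H3"]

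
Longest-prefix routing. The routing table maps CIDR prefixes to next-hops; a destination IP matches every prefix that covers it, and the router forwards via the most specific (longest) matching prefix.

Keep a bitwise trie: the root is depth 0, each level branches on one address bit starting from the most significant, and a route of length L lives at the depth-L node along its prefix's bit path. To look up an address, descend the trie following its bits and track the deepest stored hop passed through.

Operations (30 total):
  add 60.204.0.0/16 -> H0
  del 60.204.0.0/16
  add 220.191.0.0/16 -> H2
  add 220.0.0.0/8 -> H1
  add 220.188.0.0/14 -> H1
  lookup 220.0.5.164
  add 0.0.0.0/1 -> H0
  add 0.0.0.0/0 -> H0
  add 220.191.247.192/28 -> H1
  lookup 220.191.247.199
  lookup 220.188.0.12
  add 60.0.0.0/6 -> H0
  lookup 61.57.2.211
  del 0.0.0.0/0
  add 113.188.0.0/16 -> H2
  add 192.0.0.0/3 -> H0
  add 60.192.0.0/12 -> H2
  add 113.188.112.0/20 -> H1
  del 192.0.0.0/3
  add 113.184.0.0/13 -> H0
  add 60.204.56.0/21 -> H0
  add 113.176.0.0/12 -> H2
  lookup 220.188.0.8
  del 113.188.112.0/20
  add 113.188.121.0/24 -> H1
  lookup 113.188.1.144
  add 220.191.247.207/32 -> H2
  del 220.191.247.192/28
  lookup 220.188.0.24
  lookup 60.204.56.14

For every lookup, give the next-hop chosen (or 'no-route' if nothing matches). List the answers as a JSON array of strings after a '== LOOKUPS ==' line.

Apply in order:
  + 60.204.0.0/16 (H0) depth=16
  - 60.204.0.0/16 clear@16
  + 220.191.0.0/16 (H2) depth=16
  + 220.0.0.0/8 (H1) depth=8
  + 220.188.0.0/14 (H1) depth=14
  lookup 220.0.5.164: bits 11011100 walk d0:-→d1:-→d2:-→d3:-→d4:-→d5:-→d6:-→d7:-→d8:H1 -> H1
  + 0.0.0.0/1 (H0) depth=1
  + 0.0.0.0/0 (H0) depth=0
  + 220.191.247.192/28 (H1) depth=28
  lookup 220.191.247.199: bits 1101110010111111111101111100 walk d0:H0→d1:-→d2:-→d3:-→d4:-→d5:-→d6:-→d7:-→d8:H1→d9:-→d10:-→d11:-→d12:-→d13:-→d14:H1→d15:-→d16:H2→d17:-→d18:-→d19:-→d20:-→d21:-→d22:-→d23:-→d24:-→d25:-→d26:-→d27:-→d28:H1 -> H1
  lookup 220.188.0.12: bits 11011100101111 walk d0:H0→d1:-→d2:-→d3:-→d4:-→d5:-→d6:-→d7:-→d8:H1→d9:-→d10:-→d11:-→d12:-→d13:-→d14:H1 -> H1
  + 60.0.0.0/6 (H0) depth=6
  lookup 61.57.2.211: bits 0011110 walk d0:H0→d1:H0→d2:-→d3:-→d4:-→d5:-→d6:H0→d7:- -> H0
  - 0.0.0.0/0 clear@0
  + 113.188.0.0/16 (H2) depth=16
  + 192.0.0.0/3 (H0) depth=3
  + 60.192.0.0/12 (H2) depth=12
  + 113.188.112.0/20 (H1) depth=20
  - 192.0.0.0/3 clear@3
  + 113.184.0.0/13 (H0) depth=13
  + 60.204.56.0/21 (H0) depth=21
  + 113.176.0.0/12 (H2) depth=12
  lookup 220.188.0.8: bits 11011100101111 walk d0:-→d1:-→d2:-→d3:-→d4:-→d5:-→d6:-→d7:-→d8:H1→d9:-→d10:-→d11:-→d12:-→d13:-→d14:H1 -> H1
  - 113.188.112.0/20 clear@20
  + 113.188.121.0/24 (H1) depth=24
  lookup 113.188.1.144: bits 01110001101111000 walk d0:-→d1:H0→d2:-→d3:-→d4:-→d5:-→d6:-→d7:-→d8:-→d9:-→d10:-→d11:-→d12:H2→d13:H0→d14:-→d15:-→d16:H2→d17:- -> H2
  + 220.191.247.207/32 (H2) depth=32
  - 220.191.247.192/28 clear@28
  lookup 220.188.0.24: bits 11011100101111 walk d0:-→d1:-→d2:-→d3:-→d4:-→d5:-→d6:-→d7:-→d8:H1→d9:-→d10:-→d11:-→d12:-→d13:-→d14:H1 -> H1
  lookup 60.204.56.14: bits 001111001100110000111 walk d0:-→d1:H0→d2:-→d3:-→d4:-→d5:-→d6:H0→d7:-→d8:-→d9:-→d10:-→d11:-→d12:H2→d13:-→d14:-→d15:-→d16:-→d17:-→d18:-→d19:-→d20:-→d21:H0 -> H0

== LOOKUPS ==
["H1","H1","H1","H0","H1","H2","H1","H0"]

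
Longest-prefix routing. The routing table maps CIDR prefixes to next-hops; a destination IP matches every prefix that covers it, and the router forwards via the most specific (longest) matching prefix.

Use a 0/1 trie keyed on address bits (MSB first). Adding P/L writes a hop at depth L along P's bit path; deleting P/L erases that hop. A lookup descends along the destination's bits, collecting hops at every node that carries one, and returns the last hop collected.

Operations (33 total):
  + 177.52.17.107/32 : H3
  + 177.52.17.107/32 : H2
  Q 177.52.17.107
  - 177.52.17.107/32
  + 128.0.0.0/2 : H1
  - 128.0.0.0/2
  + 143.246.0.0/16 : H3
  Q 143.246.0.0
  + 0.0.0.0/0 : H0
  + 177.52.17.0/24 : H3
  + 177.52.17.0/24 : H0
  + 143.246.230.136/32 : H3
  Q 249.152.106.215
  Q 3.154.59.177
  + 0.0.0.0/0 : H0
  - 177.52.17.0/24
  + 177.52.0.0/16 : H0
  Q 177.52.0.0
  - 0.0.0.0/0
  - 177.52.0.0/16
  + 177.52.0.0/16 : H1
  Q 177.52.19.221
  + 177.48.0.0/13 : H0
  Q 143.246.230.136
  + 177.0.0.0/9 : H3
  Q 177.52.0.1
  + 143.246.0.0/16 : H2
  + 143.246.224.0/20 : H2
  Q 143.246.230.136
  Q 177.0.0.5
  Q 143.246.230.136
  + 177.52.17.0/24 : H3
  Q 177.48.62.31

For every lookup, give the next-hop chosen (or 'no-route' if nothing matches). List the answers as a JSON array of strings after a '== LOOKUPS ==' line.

Trace:
  + 177.52.17.107/32 (H3) depth=32
  + 177.52.17.107/32 (H2) depth=32
  Q 177.52.17.107: descend 10110001001101000001000101101011 ; hops seen [H2] ; pick H2
  del 177.52.17.107/32 (clear depth 32)
  + 128.0.0.0/2 (H1) depth=2
  del 128.0.0.0/2 (clear depth 2)
  + 143.246.0.0/16 (H3) depth=16
  Q 143.246.0.0: descend 1000111111110110 ; hops seen [H3] ; pick H3
  + 0.0.0.0/0 (H0) depth=0
  + 177.52.17.0/24 (H3) depth=24
  + 177.52.17.0/24 (H0) depth=24
  + 143.246.230.136/32 (H3) depth=32
  Q 249.152.106.215: descend 1 ; hops seen [H0] ; pick H0
  Q 3.154.59.177: descend ε ; hops seen [H0] ; pick H0
  + 0.0.0.0/0 (H0) depth=0
  del 177.52.17.0/24 (clear depth 24)
  + 177.52.0.0/16 (H0) depth=16
  Q 177.52.0.0: descend 1011000100110100000 ; hops seen [H0,H0] ; pick H0
  del 0.0.0.0/0 (clear depth 0)
  del 177.52.0.0/16 (clear depth 16)
  + 177.52.0.0/16 (H1) depth=16
  Q 177.52.19.221: descend 1011000100110100000100 ; hops seen [H1] ; pick H1
  + 177.48.0.0/13 (H0) depth=13
  Q 143.246.230.136: descend 10001111111101101110011010001000 ; hops seen [H3,H3] ; pick H3
  + 177.0.0.0/9 (H3) depth=9
  Q 177.52.0.1: descend 1011000100110100000 ; hops seen [H3,H0,H1] ; pick H1
  + 143.246.0.0/16 (H2) depth=16
  + 143.246.224.0/20 (H2) depth=20
  Q 143.246.230.136: descend 10001111111101101110011010001000 ; hops seen [H2,H2,H3] ; pick H3
  Q 177.0.0.5: descend 1011000100 ; hops seen [H3] ; pick H3
  Q 143.246.230.136: descend 10001111111101101110011010001000 ; hops seen [H2,H2,H3] ; pick H3
  + 177.52.17.0/24 (H3) depth=24
  Q 177.48.62.31: descend 1011000100110 ; hops seen [H3,H0] ; pick H0

== LOOKUPS ==
["H2","H3","H0","H0","H0","H1","H3","H1","H3","H3","H3","H0"]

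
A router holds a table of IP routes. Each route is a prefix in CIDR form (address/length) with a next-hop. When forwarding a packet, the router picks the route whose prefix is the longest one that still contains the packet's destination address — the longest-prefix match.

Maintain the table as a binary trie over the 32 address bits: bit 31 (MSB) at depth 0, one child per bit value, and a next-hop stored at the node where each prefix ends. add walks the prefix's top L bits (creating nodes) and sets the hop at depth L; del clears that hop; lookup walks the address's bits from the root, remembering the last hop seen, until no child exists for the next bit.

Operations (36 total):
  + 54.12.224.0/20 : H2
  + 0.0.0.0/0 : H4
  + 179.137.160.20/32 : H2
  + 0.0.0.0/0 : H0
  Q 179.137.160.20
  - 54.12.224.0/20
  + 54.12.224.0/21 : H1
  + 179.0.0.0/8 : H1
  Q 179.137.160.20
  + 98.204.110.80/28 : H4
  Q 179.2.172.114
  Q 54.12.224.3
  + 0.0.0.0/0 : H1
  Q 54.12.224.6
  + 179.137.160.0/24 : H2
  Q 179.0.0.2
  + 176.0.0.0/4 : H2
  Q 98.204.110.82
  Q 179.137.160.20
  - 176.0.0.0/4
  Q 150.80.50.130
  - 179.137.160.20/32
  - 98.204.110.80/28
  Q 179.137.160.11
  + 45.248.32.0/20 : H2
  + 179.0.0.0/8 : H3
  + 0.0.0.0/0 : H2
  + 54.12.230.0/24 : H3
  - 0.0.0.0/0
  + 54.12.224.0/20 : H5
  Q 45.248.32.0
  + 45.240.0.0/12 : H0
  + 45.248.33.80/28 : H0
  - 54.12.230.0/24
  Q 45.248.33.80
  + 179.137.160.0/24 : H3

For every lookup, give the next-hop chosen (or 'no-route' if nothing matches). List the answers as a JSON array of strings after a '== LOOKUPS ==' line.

Trace:
  + 54.12.224.0/20 (H2) depth=20
  + 0.0.0.0/0 (H4) depth=0
  + 179.137.160.20/32 (H2) depth=32
  + 0.0.0.0/0 (H0) depth=0
  Q 179.137.160.20: descend 10110011100010011010000000010100 ; hops seen [H0,H2] ; pick H2
  del 54.12.224.0/20 (clear depth 20)
  + 54.12.224.0/21 (H1) depth=21
  + 179.0.0.0/8 (H1) depth=8
  Q 179.137.160.20: descend 10110011100010011010000000010100 ; hops seen [H0,H1,H2] ; pick H2
  + 98.204.110.80/28 (H4) depth=28
  Q 179.2.172.114: descend 10110011 ; hops seen [H0,H1] ; pick H1
  Q 54.12.224.3: descend 001101100000110011100 ; hops seen [H0,H1] ; pick H1
  + 0.0.0.0/0 (H1) depth=0
  Q 54.12.224.6: descend 001101100000110011100 ; hops seen [H1,H1] ; pick H1
  + 179.137.160.0/24 (H2) depth=24
  Q 179.0.0.2: descend 10110011 ; hops seen [H1,H1] ; pick H1
  + 176.0.0.0/4 (H2) depth=4
  Q 98.204.110.82: descend 0110001011001100011011100101 ; hops seen [H1,H4] ; pick H4
  Q 179.137.160.20: descend 10110011100010011010000000010100 ; hops seen [H1,H2,H1,H2,H2] ; pick H2
  del 176.0.0.0/4 (clear depth 4)
  Q 150.80.50.130: descend 10 ; hops seen [H1] ; pick H1
  del 179.137.160.20/32 (clear depth 32)
  del 98.204.110.80/28 (clear depth 28)
  Q 179.137.160.11: descend 101100111000100110100000000 ; hops seen [H1,H1,H2] ; pick H2
  + 45.248.32.0/20 (H2) depth=20
  + 179.0.0.0/8 (H3) depth=8
  + 0.0.0.0/0 (H2) depth=0
  + 54.12.230.0/24 (H3) depth=24
  del 0.0.0.0/0 (clear depth 0)
  + 54.12.224.0/20 (H5) depth=20
  Q 45.248.32.0: descend 00101101111110000010 ; hops seen [H2] ; pick H2
  + 45.240.0.0/12 (H0) depth=12
  + 45.248.33.80/28 (H0) depth=28
  del 54.12.230.0/24 (clear depth 24)
  Q 45.248.33.80: descend 0010110111111000001000010101 ; hops seen [H0,H2,H0] ; pick H0
  + 179.137.160.0/24 (H3) depth=24

== LOOKUPS ==
["H2","H2","H1","H1","H1","H1","H4","H2","H1","H2","H2","H0"]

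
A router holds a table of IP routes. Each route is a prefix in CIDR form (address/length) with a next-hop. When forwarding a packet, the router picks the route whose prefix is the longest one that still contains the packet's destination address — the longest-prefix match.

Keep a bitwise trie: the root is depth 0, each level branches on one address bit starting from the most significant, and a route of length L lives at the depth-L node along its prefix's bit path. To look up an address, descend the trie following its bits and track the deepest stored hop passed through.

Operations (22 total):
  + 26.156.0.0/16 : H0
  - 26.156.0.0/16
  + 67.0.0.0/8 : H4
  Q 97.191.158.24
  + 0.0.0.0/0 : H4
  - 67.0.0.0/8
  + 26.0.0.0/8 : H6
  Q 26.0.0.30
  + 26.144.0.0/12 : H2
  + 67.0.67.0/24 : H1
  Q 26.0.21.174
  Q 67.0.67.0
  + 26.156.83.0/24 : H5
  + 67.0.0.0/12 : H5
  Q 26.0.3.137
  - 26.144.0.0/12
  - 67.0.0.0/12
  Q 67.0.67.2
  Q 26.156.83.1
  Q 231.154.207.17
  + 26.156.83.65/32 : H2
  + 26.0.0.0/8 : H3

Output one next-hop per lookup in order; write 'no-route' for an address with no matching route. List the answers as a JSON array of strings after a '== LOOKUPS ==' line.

Process each operation:
  + 26.156.0.0/16 (H0) depth=16
  - 26.156.0.0/16 clear@16
  + 67.0.0.0/8 (H4) depth=8
  Q 97.191.158.24: descend 01 ; hops seen [∅] ; pick no-route
  + 0.0.0.0/0 (H4) depth=0
  - 67.0.0.0/8 clear@8
  + 26.0.0.0/8 (H6) depth=8
  Q 26.0.0.30: descend 00011010 ; hops seen [H4,H6] ; pick H6
  + 26.144.0.0/12 (H2) depth=12
  + 67.0.67.0/24 (H1) depth=24
  Q 26.0.21.174: descend 00011010 ; hops seen [H4,H6] ; pick H6
  Q 67.0.67.0: descend 010000110000000001000011 ; hops seen [H4,H1] ; pick H1
  + 26.156.83.0/24 (H5) depth=24
  + 67.0.0.0/12 (H5) depth=12
  Q 26.0.3.137: descend 00011010 ; hops seen [H4,H6] ; pick H6
  - 26.144.0.0/12 clear@12
  - 67.0.0.0/12 clear@12
  Q 67.0.67.2: descend 010000110000000001000011 ; hops seen [H4,H1] ; pick H1
  Q 26.156.83.1: descend 000110101001110001010011 ; hops seen [H4,H6,H5] ; pick H5
  Q 231.154.207.17: descend ε ; hops seen [H4] ; pick H4
  + 26.156.83.65/32 (H2) depth=32
  + 26.0.0.0/8 (H3) depth=8

== LOOKUPS ==
["no-route","H6","H6","H1","H6","H1","H5","H4"]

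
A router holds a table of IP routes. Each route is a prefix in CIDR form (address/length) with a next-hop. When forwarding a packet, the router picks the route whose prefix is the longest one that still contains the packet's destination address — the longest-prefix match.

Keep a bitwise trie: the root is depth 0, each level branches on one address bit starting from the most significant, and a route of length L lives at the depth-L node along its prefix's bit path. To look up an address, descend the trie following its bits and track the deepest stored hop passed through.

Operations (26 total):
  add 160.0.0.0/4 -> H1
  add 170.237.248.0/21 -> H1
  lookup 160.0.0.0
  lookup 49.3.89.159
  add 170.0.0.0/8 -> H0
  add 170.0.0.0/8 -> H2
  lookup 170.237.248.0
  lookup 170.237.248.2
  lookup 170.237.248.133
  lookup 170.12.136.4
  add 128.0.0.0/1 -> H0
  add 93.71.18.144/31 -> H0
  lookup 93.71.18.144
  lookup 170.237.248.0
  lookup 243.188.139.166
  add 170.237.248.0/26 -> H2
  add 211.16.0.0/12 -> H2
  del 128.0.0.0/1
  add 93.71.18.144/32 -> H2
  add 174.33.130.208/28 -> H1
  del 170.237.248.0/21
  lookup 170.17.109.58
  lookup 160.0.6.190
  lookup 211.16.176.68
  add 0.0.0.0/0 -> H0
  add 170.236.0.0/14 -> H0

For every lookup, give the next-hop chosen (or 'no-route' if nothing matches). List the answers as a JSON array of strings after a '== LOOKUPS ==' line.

Trace:
  add 160.0.0.0/4 -> H1 at depth 4
  add 170.237.248.0/21 -> H1 at depth 21
  Q 160.0.0.0: descend 1010 ; hops seen [H1] ; pick H1
  Q 49.3.89.159: descend ε ; hops seen [∅] ; pick no-route
  add 170.0.0.0/8 -> H0 at depth 8
  add 170.0.0.0/8 -> H2 at depth 8
  Q 170.237.248.0: descend 101010101110110111111 ; hops seen [H1,H2,H1] ; pick H1
  Q 170.237.248.2: descend 101010101110110111111 ; hops seen [H1,H2,H1] ; pick H1
  Q 170.237.248.133: descend 101010101110110111111 ; hops seen [H1,H2,H1] ; pick H1
  Q 170.12.136.4: descend 10101010 ; hops seen [H1,H2] ; pick H2
  add 128.0.0.0/1 -> H0 at depth 1
  add 93.71.18.144/31 -> H0 at depth 31
  Q 93.71.18.144: descend 0101110101000111000100101001000 ; hops seen [H0] ; pick H0
  Q 170.237.248.0: descend 101010101110110111111 ; hops seen [H0,H1,H2,H1] ; pick H1
  Q 243.188.139.166: descend 1 ; hops seen [H0] ; pick H0
  add 170.237.248.0/26 -> H2 at depth 26
  add 211.16.0.0/12 -> H2 at depth 12
  - 128.0.0.0/1 clear@1
  add 93.71.18.144/32 -> H2 at depth 32
  add 174.33.130.208/28 -> H1 at depth 28
  - 170.237.248.0/21 clear@21
  Q 170.17.109.58: descend 10101010 ; hops seen [H1,H2] ; pick H2
  Q 160.0.6.190: descend 1010 ; hops seen [H1] ; pick H1
  Q 211.16.176.68: descend 110100110001 ; hops seen [H2] ; pick H2
  add 0.0.0.0/0 -> H0 at depth 0
  add 170.236.0.0/14 -> H0 at depth 14

== LOOKUPS ==
["H1","no-route","H1","H1","H1","H2","H0","H1","H0","H2","H1","H2"]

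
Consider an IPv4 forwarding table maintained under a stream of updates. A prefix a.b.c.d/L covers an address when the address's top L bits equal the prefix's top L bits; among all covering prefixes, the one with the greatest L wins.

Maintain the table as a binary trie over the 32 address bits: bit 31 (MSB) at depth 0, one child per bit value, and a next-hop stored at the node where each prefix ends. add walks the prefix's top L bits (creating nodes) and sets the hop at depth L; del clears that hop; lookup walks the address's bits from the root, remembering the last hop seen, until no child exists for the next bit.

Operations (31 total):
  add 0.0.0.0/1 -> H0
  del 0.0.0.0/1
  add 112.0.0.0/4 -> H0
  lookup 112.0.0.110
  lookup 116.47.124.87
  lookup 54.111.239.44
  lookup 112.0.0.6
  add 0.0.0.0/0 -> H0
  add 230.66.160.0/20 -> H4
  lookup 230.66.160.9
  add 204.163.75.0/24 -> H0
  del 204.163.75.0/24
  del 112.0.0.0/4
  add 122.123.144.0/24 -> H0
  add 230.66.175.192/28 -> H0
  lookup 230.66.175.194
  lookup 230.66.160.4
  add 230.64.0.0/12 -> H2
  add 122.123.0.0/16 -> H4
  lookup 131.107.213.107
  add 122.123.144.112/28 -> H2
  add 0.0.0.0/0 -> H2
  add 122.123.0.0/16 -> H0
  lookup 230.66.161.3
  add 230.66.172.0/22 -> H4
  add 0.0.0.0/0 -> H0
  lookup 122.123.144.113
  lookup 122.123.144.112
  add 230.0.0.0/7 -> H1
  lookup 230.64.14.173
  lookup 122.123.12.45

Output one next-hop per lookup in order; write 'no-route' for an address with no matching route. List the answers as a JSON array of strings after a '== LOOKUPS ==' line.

Trace:
  + 0.0.0.0/1 (H0) depth=1
  - 0.0.0.0/1 clear@1
  + 112.0.0.0/4 (H0) depth=4
  Q 112.0.0.110: descend 0111 ; hops seen [H0] ; pick H0
  Q 116.47.124.87: descend 0111 ; hops seen [H0] ; pick H0
  Q 54.111.239.44: descend 0 ; hops seen [∅] ; pick no-route
  Q 112.0.0.6: descend 0111 ; hops seen [H0] ; pick H0
  + 0.0.0.0/0 (H0) depth=0
  + 230.66.160.0/20 (H4) depth=20
  Q 230.66.160.9: descend 11100110010000101010 ; hops seen [H0,H4] ; pick H4
  + 204.163.75.0/24 (H0) depth=24
  - 204.163.75.0/24 clear@24
  - 112.0.0.0/4 clear@4
  + 122.123.144.0/24 (H0) depth=24
  + 230.66.175.192/28 (H0) depth=28
  Q 230.66.175.194: descend 1110011001000010101011111100 ; hops seen [H0,H4,H0] ; pick H0
  Q 230.66.160.4: descend 11100110010000101010 ; hops seen [H0,H4] ; pick H4
  + 230.64.0.0/12 (H2) depth=12
  + 122.123.0.0/16 (H4) depth=16
  Q 131.107.213.107: descend 1 ; hops seen [H0] ; pick H0
  + 122.123.144.112/28 (H2) depth=28
  + 0.0.0.0/0 (H2) depth=0
  + 122.123.0.0/16 (H0) depth=16
  Q 230.66.161.3: descend 11100110010000101010 ; hops seen [H2,H2,H4] ; pick H4
  + 230.66.172.0/22 (H4) depth=22
  + 0.0.0.0/0 (H0) depth=0
  Q 122.123.144.113: descend 0111101001111011100100000111 ; hops seen [H0,H0,H0,H2] ; pick H2
  Q 122.123.144.112: descend 0111101001111011100100000111 ; hops seen [H0,H0,H0,H2] ; pick H2
  + 230.0.0.0/7 (H1) depth=7
  Q 230.64.14.173: descend 11100110010000 ; hops seen [H0,H1,H2] ; pick H2
  Q 122.123.12.45: descend 0111101001111011 ; hops seen [H0,H0] ; pick H0

== LOOKUPS ==
["H0","H0","no-route","H0","H4","H0","H4","H0","H4","H2","H2","H2","H0"]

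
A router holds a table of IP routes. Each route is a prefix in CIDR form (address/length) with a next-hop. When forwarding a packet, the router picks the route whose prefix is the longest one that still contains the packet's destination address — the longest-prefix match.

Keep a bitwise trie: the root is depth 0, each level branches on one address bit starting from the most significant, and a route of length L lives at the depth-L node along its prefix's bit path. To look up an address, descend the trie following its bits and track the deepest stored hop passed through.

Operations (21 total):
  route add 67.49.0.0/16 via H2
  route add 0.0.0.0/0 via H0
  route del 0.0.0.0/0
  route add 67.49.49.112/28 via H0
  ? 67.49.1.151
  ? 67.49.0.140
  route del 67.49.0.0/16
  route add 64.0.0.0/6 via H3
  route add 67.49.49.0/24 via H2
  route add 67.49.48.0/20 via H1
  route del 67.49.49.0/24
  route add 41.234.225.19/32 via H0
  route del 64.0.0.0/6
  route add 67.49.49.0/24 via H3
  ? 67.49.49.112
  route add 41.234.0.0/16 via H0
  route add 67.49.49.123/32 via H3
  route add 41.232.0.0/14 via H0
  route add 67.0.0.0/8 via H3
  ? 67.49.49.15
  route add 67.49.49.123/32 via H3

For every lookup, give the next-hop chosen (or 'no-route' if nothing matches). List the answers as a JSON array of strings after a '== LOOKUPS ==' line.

Apply in order:
  + 67.49.0.0/16 (H2) depth=16
  + 0.0.0.0/0 (H0) depth=0
  - 0.0.0.0/0 clear@0
  + 67.49.49.112/28 (H0) depth=28
  lookup 67.49.1.151: bits 010000110011000100 walk d0:-→d1:-→d2:-→d3:-→d4:-→d5:-→d6:-→d7:-→d8:-→d9:-→d10:-→d11:-→d12:-→d13:-→d14:-→d15:-→d16:H2→d17:-→d18:- -> H2
  lookup 67.49.0.140: bits 010000110011000100 walk d0:-→d1:-→d2:-→d3:-→d4:-→d5:-→d6:-→d7:-→d8:-→d9:-→d10:-→d11:-→d12:-→d13:-→d14:-→d15:-→d16:H2→d17:-→d18:- -> H2
  - 67.49.0.0/16 clear@16
  + 64.0.0.0/6 (H3) depth=6
  + 67.49.49.0/24 (H2) depth=24
  + 67.49.48.0/20 (H1) depth=20
  - 67.49.49.0/24 clear@24
  + 41.234.225.19/32 (H0) depth=32
  - 64.0.0.0/6 clear@6
  + 67.49.49.0/24 (H3) depth=24
  lookup 67.49.49.112: bits 0100001100110001001100010111 walk d0:-→d1:-→d2:-→d3:-→d4:-→d5:-→d6:-→d7:-→d8:-→d9:-→d10:-→d11:-→d12:-→d13:-→d14:-→d15:-→d16:-→d17:-→d18:-→d19:-→d20:H1→d21:-→d22:-→d23:-→d24:H3→d25:-→d26:-→d27:-→d28:H0 -> H0
  + 41.234.0.0/16 (H0) depth=16
  + 67.49.49.123/32 (H3) depth=32
  + 41.232.0.0/14 (H0) depth=14
  + 67.0.0.0/8 (H3) depth=8
  lookup 67.49.49.15: bits 0100001100110001001100010 walk d0:-→d1:-→d2:-→d3:-→d4:-→d5:-→d6:-→d7:-→d8:H3→d9:-→d10:-→d11:-→d12:-→d13:-→d14:-→d15:-→d16:-→d17:-→d18:-→d19:-→d20:H1→d21:-→d22:-→d23:-→d24:H3→d25:- -> H3
  + 67.49.49.123/32 (H3) depth=32

== LOOKUPS ==
["H2","H2","H0","H3"]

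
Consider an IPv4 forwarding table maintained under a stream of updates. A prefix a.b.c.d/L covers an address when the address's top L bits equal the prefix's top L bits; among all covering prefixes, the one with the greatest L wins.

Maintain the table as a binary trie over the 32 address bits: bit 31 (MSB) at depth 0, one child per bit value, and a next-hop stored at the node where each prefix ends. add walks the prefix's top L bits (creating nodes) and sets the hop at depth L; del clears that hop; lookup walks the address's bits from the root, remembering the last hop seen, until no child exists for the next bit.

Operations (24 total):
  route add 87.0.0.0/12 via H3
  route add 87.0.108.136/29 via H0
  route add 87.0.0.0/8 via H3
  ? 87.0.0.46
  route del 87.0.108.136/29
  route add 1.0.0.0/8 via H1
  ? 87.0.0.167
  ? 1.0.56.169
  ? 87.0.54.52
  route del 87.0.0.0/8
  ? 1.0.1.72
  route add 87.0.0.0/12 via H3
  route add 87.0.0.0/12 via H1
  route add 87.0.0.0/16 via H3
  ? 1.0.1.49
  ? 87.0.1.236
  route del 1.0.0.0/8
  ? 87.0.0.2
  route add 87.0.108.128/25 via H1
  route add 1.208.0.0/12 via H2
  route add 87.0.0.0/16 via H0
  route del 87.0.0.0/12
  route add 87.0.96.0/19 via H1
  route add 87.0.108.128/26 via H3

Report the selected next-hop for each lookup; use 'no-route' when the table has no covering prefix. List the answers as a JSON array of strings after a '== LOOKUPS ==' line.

Process each operation:
  add 87.0.0.0/12 -> H3 at depth 12
  add 87.0.108.136/29 -> H0 at depth 29
  add 87.0.0.0/8 -> H3 at depth 8
  lookup 87.0.0.46: bits 01010111000000000 walk d0:-→d1:-→d2:-→d3:-→d4:-→d5:-→d6:-→d7:-→d8:H3→d9:-→d10:-→d11:-→d12:H3→d13:-→d14:-→d15:-→d16:-→d17:- -> H3
  - 87.0.108.136/29 clear@29
  add 1.0.0.0/8 -> H1 at depth 8
  lookup 87.0.0.167: bits 01010111000000000 walk d0:-→d1:-→d2:-→d3:-→d4:-→d5:-→d6:-→d7:-→d8:H3→d9:-→d10:-→d11:-→d12:H3→d13:-→d14:-→d15:-→d16:-→d17:- -> H3
  lookup 1.0.56.169: bits 00000001 walk d0:-→d1:-→d2:-→d3:-→d4:-→d5:-→d6:-→d7:-→d8:H1 -> H1
  lookup 87.0.54.52: bits 01010111000000000 walk d0:-→d1:-→d2:-→d3:-→d4:-→d5:-→d6:-→d7:-→d8:H3→d9:-→d10:-→d11:-→d12:H3→d13:-→d14:-→d15:-→d16:-→d17:- -> H3
  - 87.0.0.0/8 clear@8
  lookup 1.0.1.72: bits 00000001 walk d0:-→d1:-→d2:-→d3:-→d4:-→d5:-→d6:-→d7:-→d8:H1 -> H1
  add 87.0.0.0/12 -> H3 at depth 12
  add 87.0.0.0/12 -> H1 at depth 12
  add 87.0.0.0/16 -> H3 at depth 16
  lookup 1.0.1.49: bits 00000001 walk d0:-→d1:-→d2:-→d3:-→d4:-→d5:-→d6:-→d7:-→d8:H1 -> H1
  lookup 87.0.1.236: bits 01010111000000000 walk d0:-→d1:-→d2:-→d3:-→d4:-→d5:-→d6:-→d7:-→d8:-→d9:-→d10:-→d11:-→d12:H1→d13:-→d14:-→d15:-→d16:H3→d17:- -> H3
  - 1.0.0.0/8 clear@8
  lookup 87.0.0.2: bits 01010111000000000 walk d0:-→d1:-→d2:-→d3:-→d4:-→d5:-→d6:-→d7:-→d8:-→d9:-→d10:-→d11:-→d12:H1→d13:-→d14:-→d15:-→d16:H3→d17:- -> H3
  add 87.0.108.128/25 -> H1 at depth 25
  add 1.208.0.0/12 -> H2 at depth 12
  add 87.0.0.0/16 -> H0 at depth 16
  - 87.0.0.0/12 clear@12
  add 87.0.96.0/19 -> H1 at depth 19
  add 87.0.108.128/26 -> H3 at depth 26

== LOOKUPS ==
["H3","H3","H1","H3","H1","H1","H3","H3"]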